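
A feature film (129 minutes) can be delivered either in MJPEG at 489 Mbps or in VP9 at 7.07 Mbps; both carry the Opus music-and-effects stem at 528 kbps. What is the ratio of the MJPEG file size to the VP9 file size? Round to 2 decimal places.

64.43

129 min = 7740 s
Audio: 528 kbps = 0.528 Mbps.
MJPEG: 489.528 Mbps × 7740 s = 3788946.7 Mb = 441.091 GiB.
VP9: 7.598 Mbps × 7740 s = 58808.5 Mb = 6.846 GiB.
Ratio: 441.091 / 6.846 = 64.429.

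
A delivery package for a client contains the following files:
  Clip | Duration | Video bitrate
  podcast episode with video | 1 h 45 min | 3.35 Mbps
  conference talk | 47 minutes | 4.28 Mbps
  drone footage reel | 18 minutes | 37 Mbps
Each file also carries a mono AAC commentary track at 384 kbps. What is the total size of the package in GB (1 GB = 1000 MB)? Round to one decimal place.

Audio: 384 kbps = 0.384 Mbps.
podcast episode with video: 3.734 Mbps × 6300 s = 23524.2 Mb
conference talk: 4.664 Mbps × 2820 s = 13152.5 Mb
drone footage reel: 37.384 Mbps × 1080 s = 40374.7 Mb
Total: 77051.4 Mb = 9631.4 MB.
= 9.631 GB.

9.6 GB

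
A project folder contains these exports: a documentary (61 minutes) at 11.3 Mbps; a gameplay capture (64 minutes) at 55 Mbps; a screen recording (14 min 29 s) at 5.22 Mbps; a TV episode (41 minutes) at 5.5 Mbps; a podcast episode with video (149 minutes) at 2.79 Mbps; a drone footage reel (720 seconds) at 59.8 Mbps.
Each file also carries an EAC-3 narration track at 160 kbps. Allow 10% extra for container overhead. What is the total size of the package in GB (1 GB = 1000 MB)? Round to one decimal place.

47.0 GB

Audio: 160 kbps = 0.160 Mbps.
documentary: 11.460 Mbps × 3660 s × 1.10 = 46138.0 Mb
gameplay capture: 55.160 Mbps × 3840 s × 1.10 = 232995.8 Mb
screen recording: 5.380 Mbps × 869 s × 1.10 = 5142.7 Mb
TV episode: 5.660 Mbps × 2460 s × 1.10 = 15316.0 Mb
podcast episode with video: 2.950 Mbps × 8940 s × 1.10 = 29010.3 Mb
drone footage reel: 59.960 Mbps × 720 s × 1.10 = 47488.3 Mb
Total: 376091.1 Mb = 47011.4 MB.
= 47.01 GB.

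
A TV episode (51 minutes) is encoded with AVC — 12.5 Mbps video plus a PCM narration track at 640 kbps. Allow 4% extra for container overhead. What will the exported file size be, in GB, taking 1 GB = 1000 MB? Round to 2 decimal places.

5.23 GB

51 min = 3060 s
Audio: 640 kbps = 0.640 Mbps.
Total bitrate: 12.5 + 0.640 = 13.140 Mbps.
Stream data: 13.140 Mbps × 3060 s = 40208.4 Mb.
With 4% container overhead: ×1.04.
41,817 Mb ÷ 8 = 5,227 MB → 5.227 GB.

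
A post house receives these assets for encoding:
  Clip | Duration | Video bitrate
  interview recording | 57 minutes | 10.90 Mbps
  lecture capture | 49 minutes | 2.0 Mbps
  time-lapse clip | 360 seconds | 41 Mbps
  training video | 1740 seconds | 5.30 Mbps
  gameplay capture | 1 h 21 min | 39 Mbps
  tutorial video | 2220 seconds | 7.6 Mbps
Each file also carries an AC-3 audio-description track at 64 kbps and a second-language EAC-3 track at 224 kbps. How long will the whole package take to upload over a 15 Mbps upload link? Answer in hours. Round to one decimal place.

Audio total: 64 + 224 = 288 kbps = 0.288 Mbps.
interview recording: 11.188 Mbps × 3420 s = 38263.0 Mb
lecture capture: 2.288 Mbps × 2940 s = 6726.7 Mb
time-lapse clip: 41.288 Mbps × 360 s = 14863.7 Mb
training video: 5.588 Mbps × 1740 s = 9723.1 Mb
gameplay capture: 39.288 Mbps × 4860 s = 190939.7 Mb
tutorial video: 7.888 Mbps × 2220 s = 17511.4 Mb
Total: 278027.5 Mb = 34753.4 MB.
At 15 Mbps: 278027.5 / 15 = 18535 s ≈ 5.15 hours.

5.1 hours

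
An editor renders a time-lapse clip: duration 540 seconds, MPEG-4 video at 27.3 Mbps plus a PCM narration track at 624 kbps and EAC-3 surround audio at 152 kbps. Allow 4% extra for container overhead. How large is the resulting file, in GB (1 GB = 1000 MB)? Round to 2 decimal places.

1.97 GB

Audio total: 624 + 152 = 776 kbps = 0.776 Mbps.
Total bitrate: 27.3 + 0.776 = 28.076 Mbps.
Stream data: 28.076 Mbps × 540 s = 15161.0 Mb.
With 4% container overhead: ×1.04.
15,767 Mb ÷ 8 = 1,971 MB → 1.971 GB.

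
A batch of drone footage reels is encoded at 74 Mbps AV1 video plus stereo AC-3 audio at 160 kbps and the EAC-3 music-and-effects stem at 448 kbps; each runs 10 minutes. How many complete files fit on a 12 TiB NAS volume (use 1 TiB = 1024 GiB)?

2357

10 min = 600 s
Audio total: 160 + 448 = 608 kbps = 0.608 Mbps.
Total bitrate: 74.608 Mbps.
Per item: 74.608 Mbps × 600 s = 44,765 Mb = 5,596 MB.
Capacity: 12 TiB = 105,553,116 Mb; 2357.95 items → 2357 complete.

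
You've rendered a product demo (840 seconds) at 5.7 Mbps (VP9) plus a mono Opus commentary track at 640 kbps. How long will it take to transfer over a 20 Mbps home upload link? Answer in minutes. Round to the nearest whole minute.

Audio: 640 kbps = 0.640 Mbps.
Total bitrate: 6.340 Mbps.
File: 6.340 Mbps × 840 s = 5325.6 Mb.
At 20 Mbps: 5325.6 / 20 = 266.3 s ≈ 4.44 minutes.

4 minutes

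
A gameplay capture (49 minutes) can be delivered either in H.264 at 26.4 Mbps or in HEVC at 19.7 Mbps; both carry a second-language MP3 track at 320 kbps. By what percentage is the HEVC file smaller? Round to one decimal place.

25.1%

49 min = 2940 s
Audio: 320 kbps = 0.320 Mbps.
H.264: 26.720 Mbps × 2940 s = 78556.8 Mb = 9.820 GB.
HEVC: 20.020 Mbps × 2940 s = 58858.8 Mb = 7.357 GB.
Reduction: (1 − 7.357/9.820) × 100 = 25.07%.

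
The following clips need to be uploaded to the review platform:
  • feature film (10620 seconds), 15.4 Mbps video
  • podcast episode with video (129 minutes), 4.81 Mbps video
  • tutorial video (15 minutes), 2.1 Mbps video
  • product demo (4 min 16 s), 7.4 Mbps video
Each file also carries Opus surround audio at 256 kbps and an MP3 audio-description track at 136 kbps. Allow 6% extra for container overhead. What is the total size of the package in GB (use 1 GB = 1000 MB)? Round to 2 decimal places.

28.12 GB

Audio total: 256 + 136 = 392 kbps = 0.392 Mbps.
feature film: 15.792 Mbps × 10620 s × 1.06 = 177773.7 Mb
podcast episode with video: 5.202 Mbps × 7740 s × 1.06 = 42679.3 Mb
tutorial video: 2.492 Mbps × 900 s × 1.06 = 2377.4 Mb
product demo: 7.792 Mbps × 256 s × 1.06 = 2114.4 Mb
Total: 224944.8 Mb = 28118.1 MB.
= 28.12 GB.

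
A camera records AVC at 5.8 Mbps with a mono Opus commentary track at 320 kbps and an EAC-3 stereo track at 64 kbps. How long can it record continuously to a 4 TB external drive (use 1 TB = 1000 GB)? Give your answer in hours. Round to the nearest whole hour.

Audio total: 320 + 64 = 384 kbps = 0.384 Mbps.
Total bitrate: 5.8 + 0.384 = 6.184 Mbps.
Capacity: 4 TB = 32,000,000 Mb.
Recording time: 32,000,000 / 6.184 = 5,174,644 s ≈ 1,437 hours.

1437 hours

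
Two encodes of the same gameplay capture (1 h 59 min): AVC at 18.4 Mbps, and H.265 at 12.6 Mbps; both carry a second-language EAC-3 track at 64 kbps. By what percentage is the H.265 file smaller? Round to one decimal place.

31.4%

1 h 59 min = 119 min = 7140 s
Audio: 64 kbps = 0.064 Mbps.
AVC: 18.464 Mbps × 7140 s = 131833.0 Mb = 16.479 GB.
H.265: 12.664 Mbps × 7140 s = 90421.0 Mb = 11.303 GB.
Reduction: (1 − 11.303/16.479) × 100 = 31.41%.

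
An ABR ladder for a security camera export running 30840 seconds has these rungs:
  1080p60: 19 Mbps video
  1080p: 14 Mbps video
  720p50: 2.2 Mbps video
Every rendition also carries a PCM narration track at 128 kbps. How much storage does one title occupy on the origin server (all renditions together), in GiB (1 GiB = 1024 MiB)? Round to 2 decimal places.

127.76 GiB

Audio: 128 kbps = 0.128 Mbps.
Sum of rendition bitrates: (19+0.128) + (14+0.128) + (2.2+0.128) = 35.584 Mbps.
× 30840 s = 1,097,411 Mb = 137,176 MB = 127.8 GiB.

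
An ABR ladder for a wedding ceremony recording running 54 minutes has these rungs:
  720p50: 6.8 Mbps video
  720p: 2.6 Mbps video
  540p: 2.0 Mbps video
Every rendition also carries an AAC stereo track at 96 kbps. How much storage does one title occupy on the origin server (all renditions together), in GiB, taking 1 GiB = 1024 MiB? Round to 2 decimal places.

54 min = 3240 s
Audio: 96 kbps = 0.096 Mbps.
Sum of rendition bitrates: (6.8+0.096) + (2.6+0.096) + (2.0+0.096) = 11.688 Mbps.
× 3240 s = 37,869 Mb = 4,734 MB = 4.409 GiB.

4.41 GiB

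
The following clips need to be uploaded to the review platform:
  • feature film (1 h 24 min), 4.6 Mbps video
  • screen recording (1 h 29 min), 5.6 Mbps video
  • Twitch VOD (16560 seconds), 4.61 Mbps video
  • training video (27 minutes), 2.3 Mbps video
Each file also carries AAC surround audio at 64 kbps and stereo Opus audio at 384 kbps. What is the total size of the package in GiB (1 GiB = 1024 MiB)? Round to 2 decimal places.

16.99 GiB

Audio total: 64 + 384 = 448 kbps = 0.448 Mbps.
feature film: 5.048 Mbps × 5040 s = 25441.9 Mb
screen recording: 6.048 Mbps × 5340 s = 32296.3 Mb
Twitch VOD: 5.058 Mbps × 16560 s = 83760.5 Mb
training video: 2.748 Mbps × 1620 s = 4451.8 Mb
Total: 145950.5 Mb = 18243.8 MB.
= 16.99 GiB.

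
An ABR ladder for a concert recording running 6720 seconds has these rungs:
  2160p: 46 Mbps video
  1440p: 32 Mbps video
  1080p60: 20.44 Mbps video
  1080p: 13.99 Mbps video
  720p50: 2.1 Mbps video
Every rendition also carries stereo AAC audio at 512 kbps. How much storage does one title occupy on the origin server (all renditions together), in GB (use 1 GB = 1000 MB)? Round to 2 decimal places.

Audio: 512 kbps = 0.512 Mbps.
Sum of rendition bitrates: (46+0.512) + (32+0.512) + (20.44+0.512) + (13.99+0.512) + (2.1+0.512) = 117.090 Mbps.
× 6720 s = 786,845 Mb = 98,356 MB = 98.36 GB.

98.36 GB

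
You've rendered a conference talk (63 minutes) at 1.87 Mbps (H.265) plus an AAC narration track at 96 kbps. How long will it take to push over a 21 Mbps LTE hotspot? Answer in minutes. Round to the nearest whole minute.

63 min = 3780 s
Audio: 96 kbps = 0.096 Mbps.
Total bitrate: 1.966 Mbps.
File: 1.966 Mbps × 3780 s = 7431.5 Mb.
At 21 Mbps: 7431.5 / 21 = 353.9 s ≈ 5.9 minutes.

6 minutes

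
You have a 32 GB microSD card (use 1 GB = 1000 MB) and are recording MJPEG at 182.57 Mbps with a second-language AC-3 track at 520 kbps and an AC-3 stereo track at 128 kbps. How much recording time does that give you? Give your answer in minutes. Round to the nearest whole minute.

23 minutes

Audio total: 520 + 128 = 648 kbps = 0.648 Mbps.
Total bitrate: 182.57 + 0.648 = 183.218 Mbps.
Capacity: 32 GB = 256,000 Mb.
Recording time: 256,000 / 183.218 = 1,397 s ≈ 23.3 minutes.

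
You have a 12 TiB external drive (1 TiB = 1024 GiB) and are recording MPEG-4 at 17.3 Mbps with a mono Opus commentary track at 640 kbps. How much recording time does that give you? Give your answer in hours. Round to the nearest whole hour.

1634 hours

Audio: 640 kbps = 0.640 Mbps.
Total bitrate: 17.3 + 0.640 = 17.940 Mbps.
Capacity: 12 TiB = 105,553,116 Mb.
Recording time: 105,553,116 / 17.940 = 5,883,674 s ≈ 1,634 hours.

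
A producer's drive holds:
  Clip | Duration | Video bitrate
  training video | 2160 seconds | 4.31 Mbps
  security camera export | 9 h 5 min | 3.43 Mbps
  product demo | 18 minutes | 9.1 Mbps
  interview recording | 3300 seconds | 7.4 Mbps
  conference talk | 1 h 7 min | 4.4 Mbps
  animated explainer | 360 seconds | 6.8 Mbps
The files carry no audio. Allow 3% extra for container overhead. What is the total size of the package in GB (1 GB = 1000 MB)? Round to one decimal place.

22.6 GB

training video: 4.310 Mbps × 2160 s × 1.03 = 9588.9 Mb
security camera export: 3.430 Mbps × 32700 s × 1.03 = 115525.8 Mb
product demo: 9.100 Mbps × 1080 s × 1.03 = 10122.8 Mb
interview recording: 7.400 Mbps × 3300 s × 1.03 = 25152.6 Mb
conference talk: 4.400 Mbps × 4020 s × 1.03 = 18218.6 Mb
animated explainer: 6.800 Mbps × 360 s × 1.03 = 2521.4 Mb
Total: 181130.2 Mb = 22641.3 MB.
= 22.64 GB.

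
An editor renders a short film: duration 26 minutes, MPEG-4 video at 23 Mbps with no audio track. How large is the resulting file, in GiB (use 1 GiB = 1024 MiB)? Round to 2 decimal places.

26 min = 1560 s
Total bitrate: 23 Mbps.
Stream data: 23.000 Mbps × 1560 s = 35880.0 Mb.
35,880 Mb = 4,485,000,000 bytes ÷ 1,073,741,824 = 4.177 GiB.

4.18 GiB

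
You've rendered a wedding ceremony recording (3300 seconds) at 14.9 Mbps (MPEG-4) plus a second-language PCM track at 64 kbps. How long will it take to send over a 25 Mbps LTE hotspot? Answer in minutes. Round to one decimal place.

Audio: 64 kbps = 0.064 Mbps.
Total bitrate: 14.964 Mbps.
File: 14.964 Mbps × 3300 s = 49381.2 Mb.
At 25 Mbps: 49381.2 / 25 = 1975.2 s ≈ 32.9 minutes.

32.9 minutes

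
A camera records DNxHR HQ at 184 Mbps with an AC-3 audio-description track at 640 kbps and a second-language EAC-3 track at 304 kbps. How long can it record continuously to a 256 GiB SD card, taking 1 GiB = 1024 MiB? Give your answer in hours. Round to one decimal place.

3.3 hours

Audio total: 640 + 304 = 944 kbps = 0.944 Mbps.
Total bitrate: 184 + 0.944 = 184.944 Mbps.
Capacity: 256 GiB = 2,199,023 Mb.
Recording time: 2,199,023 / 184.944 = 11,890 s ≈ 3.30 hours.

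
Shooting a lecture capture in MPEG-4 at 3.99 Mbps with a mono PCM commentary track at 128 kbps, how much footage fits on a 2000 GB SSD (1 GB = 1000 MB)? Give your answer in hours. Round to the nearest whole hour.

1079 hours

Audio: 128 kbps = 0.128 Mbps.
Total bitrate: 3.99 + 0.128 = 4.118 Mbps.
Capacity: 2000 GB = 16,000,000 Mb.
Recording time: 16,000,000 / 4.118 = 3,885,381 s ≈ 1,079 hours.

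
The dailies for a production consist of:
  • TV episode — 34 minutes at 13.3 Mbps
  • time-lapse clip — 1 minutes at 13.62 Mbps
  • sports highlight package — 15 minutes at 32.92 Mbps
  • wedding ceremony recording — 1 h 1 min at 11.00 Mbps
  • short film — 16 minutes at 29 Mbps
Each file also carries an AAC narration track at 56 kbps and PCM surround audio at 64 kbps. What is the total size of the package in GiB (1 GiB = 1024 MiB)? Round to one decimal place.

14.7 GiB

Audio total: 56 + 64 = 120 kbps = 0.120 Mbps.
TV episode: 13.420 Mbps × 2040 s = 27376.8 Mb
time-lapse clip: 13.740 Mbps × 60 s = 824.4 Mb
sports highlight package: 33.040 Mbps × 900 s = 29736.0 Mb
wedding ceremony recording: 11.120 Mbps × 3660 s = 40699.2 Mb
short film: 29.120 Mbps × 960 s = 27955.2 Mb
Total: 126591.6 Mb = 15824.0 MB.
= 14.74 GiB.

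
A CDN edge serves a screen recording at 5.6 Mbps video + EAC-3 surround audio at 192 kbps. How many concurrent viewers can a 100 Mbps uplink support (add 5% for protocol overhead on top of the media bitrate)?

Audio: 192 kbps = 0.192 Mbps.
Per-viewer media rate: 5.792 Mbps.
On the wire with 5% overhead: 6.082 Mbps.
100 Mbps = 100.0 Mbps; 100.0 / 6.082 = 16.44 → 16 viewers.

16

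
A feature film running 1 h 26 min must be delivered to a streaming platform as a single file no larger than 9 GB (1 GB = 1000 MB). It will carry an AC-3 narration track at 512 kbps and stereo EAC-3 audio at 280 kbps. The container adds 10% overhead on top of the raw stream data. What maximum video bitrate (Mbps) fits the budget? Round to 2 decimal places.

11.89 Mbps

Budget: 9 GB = 72000.0 Mb.
Stream payload after overhead: 72000.0 / 1.10 = 65454.5 Mb.
1 h 26 min = 86 min = 5160 s
Total bitrate budget: 65454.5 Mb / 5160 s = 12.685 Mbps.
Audio total: 512 + 280 = 792 kbps = 0.792 Mbps.
Video: 12.685 − 0.792 = 11.893 Mbps.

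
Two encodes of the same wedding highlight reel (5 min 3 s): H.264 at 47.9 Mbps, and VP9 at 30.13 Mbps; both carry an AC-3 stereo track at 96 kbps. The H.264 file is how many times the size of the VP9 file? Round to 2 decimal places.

1.59

5 min 3 s = 303 s
Audio: 96 kbps = 0.096 Mbps.
H.264: 47.996 Mbps × 303 s = 14542.8 Mb = 1.818 GB.
VP9: 30.226 Mbps × 303 s = 9158.5 Mb = 1.145 GB.
Ratio: 1.818 / 1.145 = 1.588.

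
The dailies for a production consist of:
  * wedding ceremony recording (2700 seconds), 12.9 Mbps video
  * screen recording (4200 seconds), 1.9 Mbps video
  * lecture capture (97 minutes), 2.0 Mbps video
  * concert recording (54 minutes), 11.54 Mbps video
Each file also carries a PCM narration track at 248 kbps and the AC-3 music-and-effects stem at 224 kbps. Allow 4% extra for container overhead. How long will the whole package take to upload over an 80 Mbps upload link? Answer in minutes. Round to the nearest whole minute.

Audio total: 248 + 224 = 472 kbps = 0.472 Mbps.
wedding ceremony recording: 13.372 Mbps × 2700 s × 1.04 = 37548.6 Mb
screen recording: 2.372 Mbps × 4200 s × 1.04 = 10360.9 Mb
lecture capture: 2.472 Mbps × 5820 s × 1.04 = 14962.5 Mb
concert recording: 12.012 Mbps × 3240 s × 1.04 = 40475.6 Mb
Total: 103347.6 Mb = 12918.5 MB.
At 80 Mbps: 103347.6 / 80 = 1292 s ≈ 21.5 minutes.

22 minutes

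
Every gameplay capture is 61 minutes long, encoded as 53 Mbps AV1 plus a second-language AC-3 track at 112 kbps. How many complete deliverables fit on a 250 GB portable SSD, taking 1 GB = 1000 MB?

10

61 min = 3660 s
Audio: 112 kbps = 0.112 Mbps.
Total bitrate: 53.112 Mbps.
Per item: 53.112 Mbps × 3660 s = 194,390 Mb = 24,299 MB.
Capacity: 250 GB = 2,000,000 Mb; 10.29 items → 10 complete.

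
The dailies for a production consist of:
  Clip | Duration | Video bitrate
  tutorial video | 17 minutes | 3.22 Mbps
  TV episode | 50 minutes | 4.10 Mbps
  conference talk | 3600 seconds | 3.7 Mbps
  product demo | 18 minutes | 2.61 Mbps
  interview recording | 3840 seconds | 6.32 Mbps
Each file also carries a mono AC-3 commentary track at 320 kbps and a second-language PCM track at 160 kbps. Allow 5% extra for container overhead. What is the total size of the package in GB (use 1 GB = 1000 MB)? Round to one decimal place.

Audio total: 320 + 160 = 480 kbps = 0.480 Mbps.
tutorial video: 3.700 Mbps × 1020 s × 1.05 = 3962.7 Mb
TV episode: 4.580 Mbps × 3000 s × 1.05 = 14427.0 Mb
conference talk: 4.180 Mbps × 3600 s × 1.05 = 15800.4 Mb
product demo: 3.090 Mbps × 1080 s × 1.05 = 3504.1 Mb
interview recording: 6.800 Mbps × 3840 s × 1.05 = 27417.6 Mb
Total: 65111.8 Mb = 8139.0 MB.
= 8.139 GB.

8.1 GB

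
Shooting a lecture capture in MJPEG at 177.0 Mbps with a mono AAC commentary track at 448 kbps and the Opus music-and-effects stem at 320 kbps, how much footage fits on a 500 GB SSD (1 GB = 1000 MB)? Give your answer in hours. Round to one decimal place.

6.3 hours

Audio total: 448 + 320 = 768 kbps = 0.768 Mbps.
Total bitrate: 177.0 + 0.768 = 177.768 Mbps.
Capacity: 500 GB = 4,000,000 Mb.
Recording time: 4,000,000 / 177.768 = 22,501 s ≈ 6.25 hours.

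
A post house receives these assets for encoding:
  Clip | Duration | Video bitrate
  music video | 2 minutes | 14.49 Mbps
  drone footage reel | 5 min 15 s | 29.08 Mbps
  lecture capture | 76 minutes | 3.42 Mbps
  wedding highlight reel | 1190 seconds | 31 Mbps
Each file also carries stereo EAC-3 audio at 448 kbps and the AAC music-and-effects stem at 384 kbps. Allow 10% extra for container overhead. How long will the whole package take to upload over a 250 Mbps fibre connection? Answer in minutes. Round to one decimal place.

5.0 minutes

Audio total: 448 + 384 = 832 kbps = 0.832 Mbps.
music video: 15.322 Mbps × 120 s × 1.10 = 2022.5 Mb
drone footage reel: 29.912 Mbps × 315 s × 1.10 = 10364.5 Mb
lecture capture: 4.252 Mbps × 4560 s × 1.10 = 21328.0 Mb
wedding highlight reel: 31.832 Mbps × 1190 s × 1.10 = 41668.1 Mb
Total: 75383.1 Mb = 9422.9 MB.
At 250 Mbps: 75383.1 / 250 = 302 s ≈ 5.03 minutes.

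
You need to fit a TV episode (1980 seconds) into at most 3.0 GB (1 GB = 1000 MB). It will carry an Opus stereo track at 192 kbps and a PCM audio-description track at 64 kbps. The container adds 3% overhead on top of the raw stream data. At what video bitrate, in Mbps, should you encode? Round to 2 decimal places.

Budget: 3.0 GB = 24000.0 Mb.
Stream payload after overhead: 24000.0 / 1.03 = 23301.0 Mb.
Total bitrate budget: 23301.0 Mb / 1980 s = 11.768 Mbps.
Audio total: 192 + 64 = 256 kbps = 0.256 Mbps.
Video: 11.768 − 0.256 = 11.512 Mbps.

11.51 Mbps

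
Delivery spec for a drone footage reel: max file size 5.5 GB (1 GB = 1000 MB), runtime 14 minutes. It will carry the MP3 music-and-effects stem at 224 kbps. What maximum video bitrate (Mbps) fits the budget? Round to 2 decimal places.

52.16 Mbps

Budget: 5.5 GB = 44000.0 Mb.
14 min = 840 s
Total bitrate budget: 44000.0 Mb / 840 s = 52.381 Mbps.
Audio: 224 kbps = 0.224 Mbps.
Video: 52.381 − 0.224 = 52.157 Mbps.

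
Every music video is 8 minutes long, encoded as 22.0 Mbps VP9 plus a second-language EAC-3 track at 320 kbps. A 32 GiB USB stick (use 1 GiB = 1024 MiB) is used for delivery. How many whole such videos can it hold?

8 min = 480 s
Audio: 320 kbps = 0.320 Mbps.
Total bitrate: 22.320 Mbps.
Per item: 22.320 Mbps × 480 s = 10,714 Mb = 1,339 MB.
Capacity: 32 GiB = 274,878 Mb; 25.66 items → 25 complete.

25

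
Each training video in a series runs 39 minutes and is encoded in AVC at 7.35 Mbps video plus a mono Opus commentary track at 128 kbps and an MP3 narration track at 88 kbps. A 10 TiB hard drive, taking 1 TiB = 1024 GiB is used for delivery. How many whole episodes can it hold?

4968

39 min = 2340 s
Audio total: 128 + 88 = 216 kbps = 0.216 Mbps.
Total bitrate: 7.566 Mbps.
Per item: 7.566 Mbps × 2340 s = 17,704 Mb = 2,213 MB.
Capacity: 10 TiB = 87,960,930 Mb; 4968.30 items → 4968 complete.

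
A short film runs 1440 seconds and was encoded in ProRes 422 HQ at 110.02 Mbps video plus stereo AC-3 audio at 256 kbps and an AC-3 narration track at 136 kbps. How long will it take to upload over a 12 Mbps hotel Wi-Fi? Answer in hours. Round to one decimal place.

Audio total: 256 + 136 = 392 kbps = 0.392 Mbps.
Total bitrate: 110.412 Mbps.
File: 110.412 Mbps × 1440 s = 158993.3 Mb.
At 12 Mbps: 158993.3 / 12 = 13249.4 s ≈ 3.68 hours.

3.7 hours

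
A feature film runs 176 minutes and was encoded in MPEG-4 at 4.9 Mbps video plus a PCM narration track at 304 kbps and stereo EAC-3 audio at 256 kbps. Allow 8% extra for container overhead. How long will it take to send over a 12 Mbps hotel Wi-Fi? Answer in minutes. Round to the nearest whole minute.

86 minutes

176 min = 10560 s
Audio total: 304 + 256 = 560 kbps = 0.560 Mbps.
Total bitrate: 5.460 Mbps.
File: 5.460 Mbps × 10560 s = 57657.6 Mb.
With 8% container overhead: ×1.08. → 62270.2 Mb.
At 12 Mbps: 62270.2 / 12 = 5189.2 s ≈ 86.5 minutes.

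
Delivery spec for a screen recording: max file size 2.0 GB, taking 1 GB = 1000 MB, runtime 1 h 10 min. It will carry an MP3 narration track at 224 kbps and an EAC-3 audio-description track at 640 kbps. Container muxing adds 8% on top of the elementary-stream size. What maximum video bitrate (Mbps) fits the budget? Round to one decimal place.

2.7 Mbps

Budget: 2.0 GB = 16000.0 Mb.
Stream payload after overhead: 16000.0 / 1.08 = 14814.8 Mb.
1 h 10 min = 70 min = 4200 s
Total bitrate budget: 14814.8 Mb / 4200 s = 3.527 Mbps.
Audio total: 224 + 640 = 864 kbps = 0.864 Mbps.
Video: 3.527 − 0.864 = 2.663 Mbps.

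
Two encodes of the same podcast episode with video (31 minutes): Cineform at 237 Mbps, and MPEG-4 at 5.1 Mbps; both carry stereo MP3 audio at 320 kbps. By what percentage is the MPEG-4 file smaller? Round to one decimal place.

31 min = 1860 s
Audio: 320 kbps = 0.320 Mbps.
Cineform: 237.320 Mbps × 1860 s = 441415.2 Mb = 51.387 GiB.
MPEG-4: 5.420 Mbps × 1860 s = 10081.2 Mb = 1.174 GiB.
Reduction: (1 − 1.174/51.387) × 100 = 97.72%.

97.7%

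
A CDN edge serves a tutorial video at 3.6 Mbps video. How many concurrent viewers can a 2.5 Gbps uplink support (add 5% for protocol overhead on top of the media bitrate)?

On the wire with 5% overhead: 3.780 Mbps.
2.5 Gbps = 2,500 Mbps; 2,500 / 3.780 = 661.38 → 661 viewers.

661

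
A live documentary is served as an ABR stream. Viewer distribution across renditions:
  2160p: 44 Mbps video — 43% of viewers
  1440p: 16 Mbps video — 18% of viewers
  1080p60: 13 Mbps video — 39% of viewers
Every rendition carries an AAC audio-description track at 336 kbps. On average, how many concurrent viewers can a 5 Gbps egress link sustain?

183

Audio: 336 kbps = 0.336 Mbps.
Average per-viewer bitrate: 0.43×44.336 + 0.18×16.336 + 0.39×13.336 = 27.206 Mbps.
5 Gbps = 5,000 Mbps; 5,000 / 27.206 = 183.78 → 183.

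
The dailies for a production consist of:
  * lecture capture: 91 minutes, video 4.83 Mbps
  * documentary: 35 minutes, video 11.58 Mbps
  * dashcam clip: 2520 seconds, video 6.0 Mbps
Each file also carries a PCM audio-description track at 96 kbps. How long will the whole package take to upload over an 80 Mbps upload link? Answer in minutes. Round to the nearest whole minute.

Audio: 96 kbps = 0.096 Mbps.
lecture capture: 4.926 Mbps × 5460 s = 26896.0 Mb
documentary: 11.676 Mbps × 2100 s = 24519.6 Mb
dashcam clip: 6.096 Mbps × 2520 s = 15361.9 Mb
Total: 66777.5 Mb = 8347.2 MB.
At 80 Mbps: 66777.5 / 80 = 835 s ≈ 13.9 minutes.

14 minutes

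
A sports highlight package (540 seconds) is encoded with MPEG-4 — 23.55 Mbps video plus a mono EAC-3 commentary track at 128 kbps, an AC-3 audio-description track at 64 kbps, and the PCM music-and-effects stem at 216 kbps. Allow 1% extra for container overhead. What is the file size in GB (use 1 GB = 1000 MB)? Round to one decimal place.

1.6 GB

Audio total: 128 + 64 + 216 = 408 kbps = 0.408 Mbps.
Total bitrate: 23.55 + 0.408 = 23.958 Mbps.
Stream data: 23.958 Mbps × 540 s = 12937.3 Mb.
With 1% container overhead: ×1.01.
13,067 Mb ÷ 8 = 1,633 MB → 1.633 GB.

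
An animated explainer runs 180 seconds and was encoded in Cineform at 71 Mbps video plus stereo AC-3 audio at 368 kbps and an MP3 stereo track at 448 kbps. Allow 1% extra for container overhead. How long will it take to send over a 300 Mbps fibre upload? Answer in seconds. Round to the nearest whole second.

44 seconds

Audio total: 368 + 448 = 816 kbps = 0.816 Mbps.
Total bitrate: 71.816 Mbps.
File: 71.816 Mbps × 180 s = 12926.9 Mb.
With 1% container overhead: ×1.01. → 13056.1 Mb.
At 300 Mbps: 13056.1 / 300 = 43.5 s ≈ 43.5 seconds.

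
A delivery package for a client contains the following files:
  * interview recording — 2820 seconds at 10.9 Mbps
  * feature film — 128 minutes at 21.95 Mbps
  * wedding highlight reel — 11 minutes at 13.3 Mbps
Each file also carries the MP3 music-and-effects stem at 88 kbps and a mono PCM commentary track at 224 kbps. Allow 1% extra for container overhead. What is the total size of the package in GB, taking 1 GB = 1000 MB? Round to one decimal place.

Audio total: 88 + 224 = 312 kbps = 0.312 Mbps.
interview recording: 11.212 Mbps × 2820 s × 1.01 = 31934.0 Mb
feature film: 22.262 Mbps × 7680 s × 1.01 = 172681.9 Mb
wedding highlight reel: 13.612 Mbps × 660 s × 1.01 = 9073.8 Mb
Total: 213689.7 Mb = 26711.2 MB.
= 26.71 GB.

26.7 GB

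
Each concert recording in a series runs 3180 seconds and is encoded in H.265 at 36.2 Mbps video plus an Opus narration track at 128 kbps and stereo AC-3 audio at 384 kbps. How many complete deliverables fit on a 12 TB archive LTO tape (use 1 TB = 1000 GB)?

Audio total: 128 + 384 = 512 kbps = 0.512 Mbps.
Total bitrate: 36.712 Mbps.
Per item: 36.712 Mbps × 3180 s = 116,744 Mb = 14,593 MB.
Capacity: 12 TB = 96,000,000 Mb; 822.31 items → 822 complete.

822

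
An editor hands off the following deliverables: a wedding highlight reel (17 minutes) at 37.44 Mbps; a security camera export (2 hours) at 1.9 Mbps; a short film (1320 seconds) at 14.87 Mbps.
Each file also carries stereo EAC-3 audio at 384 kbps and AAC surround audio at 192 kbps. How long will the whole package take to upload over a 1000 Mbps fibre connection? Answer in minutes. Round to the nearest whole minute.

1 minutes

Audio total: 384 + 192 = 576 kbps = 0.576 Mbps.
wedding highlight reel: 38.016 Mbps × 1020 s = 38776.3 Mb
security camera export: 2.476 Mbps × 7200 s = 17827.2 Mb
short film: 15.446 Mbps × 1320 s = 20388.7 Mb
Total: 76992.2 Mb = 9624.0 MB.
At 1000 Mbps: 76992.2 / 1000 = 77 s ≈ 1.28 minutes.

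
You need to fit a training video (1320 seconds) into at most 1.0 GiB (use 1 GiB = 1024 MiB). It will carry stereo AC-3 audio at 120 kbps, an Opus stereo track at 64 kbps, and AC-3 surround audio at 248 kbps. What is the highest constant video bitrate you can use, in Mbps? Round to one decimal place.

Budget: 1.0 GiB = 8589.9 Mb.
Total bitrate budget: 8589.9 Mb / 1320 s = 6.508 Mbps.
Audio total: 120 + 64 + 248 = 432 kbps = 0.432 Mbps.
Video: 6.508 − 0.432 = 6.076 Mbps.

6.1 Mbps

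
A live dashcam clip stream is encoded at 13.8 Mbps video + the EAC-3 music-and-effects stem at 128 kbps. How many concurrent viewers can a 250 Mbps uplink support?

Audio: 128 kbps = 0.128 Mbps.
Per-viewer media rate: 13.928 Mbps.
250 Mbps = 250.0 Mbps; 250.0 / 13.928 = 17.95 → 17 viewers.

17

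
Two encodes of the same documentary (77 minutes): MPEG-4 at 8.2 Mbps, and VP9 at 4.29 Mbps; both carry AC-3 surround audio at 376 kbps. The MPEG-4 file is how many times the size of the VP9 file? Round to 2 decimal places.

77 min = 4620 s
Audio: 376 kbps = 0.376 Mbps.
MPEG-4: 8.576 Mbps × 4620 s = 39621.1 Mb = 4.953 GB.
VP9: 4.666 Mbps × 4620 s = 21556.9 Mb = 2.695 GB.
Ratio: 4.953 / 2.695 = 1.838.

1.84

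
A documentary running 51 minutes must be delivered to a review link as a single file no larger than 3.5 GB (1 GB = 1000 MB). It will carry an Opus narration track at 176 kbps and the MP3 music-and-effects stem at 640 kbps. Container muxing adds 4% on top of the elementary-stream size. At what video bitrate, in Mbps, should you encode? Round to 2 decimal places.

Budget: 3.5 GB = 28000.0 Mb.
Stream payload after overhead: 28000.0 / 1.04 = 26923.1 Mb.
51 min = 3060 s
Total bitrate budget: 26923.1 Mb / 3060 s = 8.798 Mbps.
Audio total: 176 + 640 = 816 kbps = 0.816 Mbps.
Video: 8.798 − 0.816 = 7.982 Mbps.

7.98 Mbps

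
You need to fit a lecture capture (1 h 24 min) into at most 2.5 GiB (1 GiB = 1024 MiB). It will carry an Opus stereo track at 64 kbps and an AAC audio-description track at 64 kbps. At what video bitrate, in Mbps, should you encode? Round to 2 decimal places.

4.13 Mbps

Budget: 2.5 GiB = 21474.8 Mb.
1 h 24 min = 84 min = 5040 s
Total bitrate budget: 21474.8 Mb / 5040 s = 4.261 Mbps.
Audio total: 64 + 64 = 128 kbps = 0.128 Mbps.
Video: 4.261 − 0.128 = 4.133 Mbps.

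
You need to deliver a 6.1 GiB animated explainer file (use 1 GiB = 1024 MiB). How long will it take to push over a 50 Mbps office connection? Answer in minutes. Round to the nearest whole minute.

File: 6.1 GiB = 52398.6 Mb.
At 50 Mbps: 52398.6 / 50 = 1048.0 s ≈ 17.5 minutes.

17 minutes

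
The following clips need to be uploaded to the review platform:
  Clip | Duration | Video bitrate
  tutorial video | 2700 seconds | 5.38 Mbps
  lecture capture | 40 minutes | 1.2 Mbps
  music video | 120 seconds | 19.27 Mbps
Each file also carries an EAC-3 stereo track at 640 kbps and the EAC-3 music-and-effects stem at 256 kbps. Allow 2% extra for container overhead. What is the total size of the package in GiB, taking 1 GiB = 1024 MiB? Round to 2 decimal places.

2.90 GiB

Audio total: 640 + 256 = 896 kbps = 0.896 Mbps.
tutorial video: 6.276 Mbps × 2700 s × 1.02 = 17284.1 Mb
lecture capture: 2.096 Mbps × 2400 s × 1.02 = 5131.0 Mb
music video: 20.166 Mbps × 120 s × 1.02 = 2468.3 Mb
Total: 24883.4 Mb = 3110.4 MB.
= 2.897 GiB.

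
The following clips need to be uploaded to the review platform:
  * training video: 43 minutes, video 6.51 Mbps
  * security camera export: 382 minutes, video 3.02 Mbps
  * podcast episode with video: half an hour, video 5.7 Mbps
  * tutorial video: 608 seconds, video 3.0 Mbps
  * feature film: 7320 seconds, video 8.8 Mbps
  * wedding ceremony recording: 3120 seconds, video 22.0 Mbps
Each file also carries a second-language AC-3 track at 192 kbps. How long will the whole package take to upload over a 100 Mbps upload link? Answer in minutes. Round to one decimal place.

39.8 minutes

Audio: 192 kbps = 0.192 Mbps.
training video: 6.702 Mbps × 2580 s = 17291.2 Mb
security camera export: 3.212 Mbps × 22920 s = 73619.0 Mb
podcast episode with video: 5.892 Mbps × 1800 s = 10605.6 Mb
tutorial video: 3.192 Mbps × 608 s = 1940.7 Mb
feature film: 8.992 Mbps × 7320 s = 65821.4 Mb
wedding ceremony recording: 22.192 Mbps × 3120 s = 69239.0 Mb
Total: 238517.0 Mb = 29814.6 MB.
At 100 Mbps: 238517.0 / 100 = 2385 s ≈ 39.8 minutes.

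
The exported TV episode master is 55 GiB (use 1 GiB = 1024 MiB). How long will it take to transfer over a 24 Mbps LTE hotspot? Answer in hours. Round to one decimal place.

5.5 hours

File: 55 GiB = 472446.4 Mb.
At 24 Mbps: 472446.4 / 24 = 19685.3 s ≈ 5.47 hours.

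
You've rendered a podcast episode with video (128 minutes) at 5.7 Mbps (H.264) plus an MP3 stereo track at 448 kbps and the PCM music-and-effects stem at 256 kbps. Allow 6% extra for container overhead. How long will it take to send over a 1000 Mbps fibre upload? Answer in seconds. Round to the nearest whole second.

52 seconds

128 min = 7680 s
Audio total: 448 + 256 = 704 kbps = 0.704 Mbps.
Total bitrate: 6.404 Mbps.
File: 6.404 Mbps × 7680 s = 49182.7 Mb.
With 6% container overhead: ×1.06. → 52133.7 Mb.
At 1000 Mbps: 52133.7 / 1000 = 52.1 s ≈ 52.1 seconds.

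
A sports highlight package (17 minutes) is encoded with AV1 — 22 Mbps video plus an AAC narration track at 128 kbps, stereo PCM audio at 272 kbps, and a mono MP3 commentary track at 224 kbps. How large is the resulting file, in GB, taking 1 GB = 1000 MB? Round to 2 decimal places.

2.88 GB

17 min = 1020 s
Audio total: 128 + 272 + 224 = 624 kbps = 0.624 Mbps.
Total bitrate: 22 + 0.624 = 22.624 Mbps.
Stream data: 22.624 Mbps × 1020 s = 23076.5 Mb.
23,076 Mb ÷ 8 = 2,885 MB → 2.885 GB.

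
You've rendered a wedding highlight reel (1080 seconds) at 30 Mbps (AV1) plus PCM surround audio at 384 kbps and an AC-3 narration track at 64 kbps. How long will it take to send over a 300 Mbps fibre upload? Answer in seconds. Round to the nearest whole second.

110 seconds

Audio total: 384 + 64 = 448 kbps = 0.448 Mbps.
Total bitrate: 30.448 Mbps.
File: 30.448 Mbps × 1080 s = 32883.8 Mb.
At 300 Mbps: 32883.8 / 300 = 109.6 s ≈ 110 seconds.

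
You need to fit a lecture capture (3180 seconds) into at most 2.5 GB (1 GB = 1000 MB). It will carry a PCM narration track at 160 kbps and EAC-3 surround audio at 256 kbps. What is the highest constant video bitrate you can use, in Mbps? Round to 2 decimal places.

Budget: 2.5 GB = 20000.0 Mb.
Total bitrate budget: 20000.0 Mb / 3180 s = 6.289 Mbps.
Audio total: 160 + 256 = 416 kbps = 0.416 Mbps.
Video: 6.289 − 0.416 = 5.873 Mbps.

5.87 Mbps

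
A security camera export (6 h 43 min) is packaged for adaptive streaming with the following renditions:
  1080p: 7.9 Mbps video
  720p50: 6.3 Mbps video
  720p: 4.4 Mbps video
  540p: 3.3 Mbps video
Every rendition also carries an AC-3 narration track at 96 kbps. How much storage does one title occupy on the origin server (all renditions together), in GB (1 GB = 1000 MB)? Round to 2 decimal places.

67.35 GB

6 h 43 min = 403 min = 24180 s
Audio: 96 kbps = 0.096 Mbps.
Sum of rendition bitrates: (7.9+0.096) + (6.3+0.096) + (4.4+0.096) + (3.3+0.096) = 22.284 Mbps.
× 24180 s = 538,827 Mb = 67,353 MB = 67.35 GB.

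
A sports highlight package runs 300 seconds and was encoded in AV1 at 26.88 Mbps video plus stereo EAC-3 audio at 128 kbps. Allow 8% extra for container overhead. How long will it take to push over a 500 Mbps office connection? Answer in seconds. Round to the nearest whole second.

18 seconds

Audio: 128 kbps = 0.128 Mbps.
Total bitrate: 27.008 Mbps.
File: 27.008 Mbps × 300 s = 8102.4 Mb.
With 8% container overhead: ×1.08. → 8750.6 Mb.
At 500 Mbps: 8750.6 / 500 = 17.5 s ≈ 17.5 seconds.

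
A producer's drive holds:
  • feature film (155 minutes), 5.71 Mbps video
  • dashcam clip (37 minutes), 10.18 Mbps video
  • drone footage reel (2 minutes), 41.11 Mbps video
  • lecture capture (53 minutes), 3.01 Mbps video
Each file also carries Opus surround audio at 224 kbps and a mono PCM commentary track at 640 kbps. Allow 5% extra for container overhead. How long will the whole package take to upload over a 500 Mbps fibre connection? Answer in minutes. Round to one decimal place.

Audio total: 224 + 640 = 864 kbps = 0.864 Mbps.
feature film: 6.574 Mbps × 9300 s × 1.05 = 64195.1 Mb
dashcam clip: 11.044 Mbps × 2220 s × 1.05 = 25743.6 Mb
drone footage reel: 41.974 Mbps × 120 s × 1.05 = 5288.7 Mb
lecture capture: 3.874 Mbps × 3180 s × 1.05 = 12935.3 Mb
Total: 108162.7 Mb = 13520.3 MB.
At 500 Mbps: 108162.7 / 500 = 216 s ≈ 3.61 minutes.

3.6 minutes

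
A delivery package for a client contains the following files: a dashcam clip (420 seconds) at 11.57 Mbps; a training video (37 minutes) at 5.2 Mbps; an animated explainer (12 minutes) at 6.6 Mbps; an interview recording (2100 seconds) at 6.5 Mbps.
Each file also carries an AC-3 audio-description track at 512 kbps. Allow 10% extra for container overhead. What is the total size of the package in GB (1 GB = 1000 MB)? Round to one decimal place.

5.2 GB

Audio: 512 kbps = 0.512 Mbps.
dashcam clip: 12.082 Mbps × 420 s × 1.10 = 5581.9 Mb
training video: 5.712 Mbps × 2220 s × 1.10 = 13948.7 Mb
animated explainer: 7.112 Mbps × 720 s × 1.10 = 5632.7 Mb
interview recording: 7.012 Mbps × 2100 s × 1.10 = 16197.7 Mb
Total: 41361.0 Mb = 5170.1 MB.
= 5.170 GB.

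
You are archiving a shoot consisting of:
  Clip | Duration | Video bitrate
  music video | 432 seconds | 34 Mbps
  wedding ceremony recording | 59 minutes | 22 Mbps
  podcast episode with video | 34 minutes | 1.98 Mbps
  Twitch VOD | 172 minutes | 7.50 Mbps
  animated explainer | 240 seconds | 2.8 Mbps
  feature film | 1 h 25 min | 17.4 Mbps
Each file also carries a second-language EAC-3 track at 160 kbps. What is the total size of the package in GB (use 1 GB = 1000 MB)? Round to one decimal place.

33.4 GB

Audio: 160 kbps = 0.160 Mbps.
music video: 34.160 Mbps × 432 s = 14757.1 Mb
wedding ceremony recording: 22.160 Mbps × 3540 s = 78446.4 Mb
podcast episode with video: 2.140 Mbps × 2040 s = 4365.6 Mb
Twitch VOD: 7.660 Mbps × 10320 s = 79051.2 Mb
animated explainer: 2.960 Mbps × 240 s = 710.4 Mb
feature film: 17.560 Mbps × 5100 s = 89556.0 Mb
Total: 266886.7 Mb = 33360.8 MB.
= 33.36 GB.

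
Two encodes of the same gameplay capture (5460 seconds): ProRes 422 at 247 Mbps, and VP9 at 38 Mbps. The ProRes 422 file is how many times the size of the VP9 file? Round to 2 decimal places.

ProRes 422: 247.000 Mbps × 5460 s = 1348620.0 Mb = 168.577 GB.
VP9: 38.000 Mbps × 5460 s = 207480.0 Mb = 25.935 GB.
Ratio: 168.577 / 25.935 = 6.500.

6.50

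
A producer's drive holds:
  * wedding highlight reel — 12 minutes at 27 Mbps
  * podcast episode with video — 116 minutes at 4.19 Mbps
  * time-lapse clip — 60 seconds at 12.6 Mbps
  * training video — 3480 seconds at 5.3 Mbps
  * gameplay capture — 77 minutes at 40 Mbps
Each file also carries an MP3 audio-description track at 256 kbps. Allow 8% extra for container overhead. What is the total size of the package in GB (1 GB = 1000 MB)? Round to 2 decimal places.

Audio: 256 kbps = 0.256 Mbps.
wedding highlight reel: 27.256 Mbps × 720 s × 1.08 = 21194.3 Mb
podcast episode with video: 4.446 Mbps × 6960 s × 1.08 = 33419.7 Mb
time-lapse clip: 12.856 Mbps × 60 s × 1.08 = 833.1 Mb
training video: 5.556 Mbps × 3480 s × 1.08 = 20881.7 Mb
gameplay capture: 40.256 Mbps × 4620 s × 1.08 = 200861.3 Mb
Total: 277190.0 Mb = 34648.8 MB.
= 34.65 GB.

34.65 GB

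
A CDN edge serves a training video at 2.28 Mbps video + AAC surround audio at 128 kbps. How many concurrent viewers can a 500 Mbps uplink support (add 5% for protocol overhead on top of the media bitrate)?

Audio: 128 kbps = 0.128 Mbps.
Per-viewer media rate: 2.408 Mbps.
On the wire with 5% overhead: 2.528 Mbps.
500 Mbps = 500.0 Mbps; 500.0 / 2.528 = 197.75 → 197 viewers.

197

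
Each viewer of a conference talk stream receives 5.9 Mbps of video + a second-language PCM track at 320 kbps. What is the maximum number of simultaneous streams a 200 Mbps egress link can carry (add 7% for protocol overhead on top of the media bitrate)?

Audio: 320 kbps = 0.320 Mbps.
Per-viewer media rate: 6.220 Mbps.
On the wire with 7% overhead: 6.655 Mbps.
200 Mbps = 200.0 Mbps; 200.0 / 6.655 = 30.05 → 30 viewers.

30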